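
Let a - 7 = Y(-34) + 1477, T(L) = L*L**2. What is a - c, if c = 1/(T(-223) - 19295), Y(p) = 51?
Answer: 17052103171/11108862 ≈ 1535.0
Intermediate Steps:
T(L) = L**3
c = -1/11108862 (c = 1/((-223)**3 - 19295) = 1/(-11089567 - 19295) = 1/(-11108862) = -1/11108862 ≈ -9.0018e-8)
a = 1535 (a = 7 + (51 + 1477) = 7 + 1528 = 1535)
a - c = 1535 - 1*(-1/11108862) = 1535 + 1/11108862 = 17052103171/11108862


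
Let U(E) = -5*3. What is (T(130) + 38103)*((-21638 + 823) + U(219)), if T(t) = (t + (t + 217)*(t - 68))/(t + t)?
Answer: -10340453596/13 ≈ -7.9542e+8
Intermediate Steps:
T(t) = (t + (-68 + t)*(217 + t))/(2*t) (T(t) = (t + (217 + t)*(-68 + t))/((2*t)) = (t + (-68 + t)*(217 + t))*(1/(2*t)) = (t + (-68 + t)*(217 + t))/(2*t))
U(E) = -15
(T(130) + 38103)*((-21638 + 823) + U(219)) = ((75 + (½)*130 - 7378/130) + 38103)*((-21638 + 823) - 15) = ((75 + 65 - 7378*1/130) + 38103)*(-20815 - 15) = ((75 + 65 - 3689/65) + 38103)*(-20830) = (5411/65 + 38103)*(-20830) = (2482106/65)*(-20830) = -10340453596/13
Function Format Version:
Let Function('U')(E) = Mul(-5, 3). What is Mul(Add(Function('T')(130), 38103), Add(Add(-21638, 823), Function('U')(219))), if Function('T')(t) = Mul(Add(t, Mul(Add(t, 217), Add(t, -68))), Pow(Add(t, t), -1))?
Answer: Rational(-10340453596, 13) ≈ -7.9542e+8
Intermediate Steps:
Function('T')(t) = Mul(Rational(1, 2), Pow(t, -1), Add(t, Mul(Add(-68, t), Add(217, t)))) (Function('T')(t) = Mul(Add(t, Mul(Add(217, t), Add(-68, t))), Pow(Mul(2, t), -1)) = Mul(Add(t, Mul(Add(-68, t), Add(217, t))), Mul(Rational(1, 2), Pow(t, -1))) = Mul(Rational(1, 2), Pow(t, -1), Add(t, Mul(Add(-68, t), Add(217, t)))))
Function('U')(E) = -15
Mul(Add(Function('T')(130), 38103), Add(Add(-21638, 823), Function('U')(219))) = Mul(Add(Add(75, Mul(Rational(1, 2), 130), Mul(-7378, Pow(130, -1))), 38103), Add(Add(-21638, 823), -15)) = Mul(Add(Add(75, 65, Mul(-7378, Rational(1, 130))), 38103), Add(-20815, -15)) = Mul(Add(Add(75, 65, Rational(-3689, 65)), 38103), -20830) = Mul(Add(Rational(5411, 65), 38103), -20830) = Mul(Rational(2482106, 65), -20830) = Rational(-10340453596, 13)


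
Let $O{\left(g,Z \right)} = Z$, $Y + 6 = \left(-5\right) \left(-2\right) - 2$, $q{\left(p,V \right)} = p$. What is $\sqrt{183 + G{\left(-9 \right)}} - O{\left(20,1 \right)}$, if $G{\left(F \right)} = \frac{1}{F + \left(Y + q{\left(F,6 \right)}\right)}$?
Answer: $-1 + \frac{\sqrt{2927}}{4} \approx 12.525$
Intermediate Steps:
$Y = 2$ ($Y = -6 - -8 = -6 + \left(10 - 2\right) = -6 + 8 = 2$)
$G{\left(F \right)} = \frac{1}{2 + 2 F}$ ($G{\left(F \right)} = \frac{1}{F + \left(2 + F\right)} = \frac{1}{2 + 2 F}$)
$\sqrt{183 + G{\left(-9 \right)}} - O{\left(20,1 \right)} = \sqrt{183 + \frac{1}{2 \left(1 - 9\right)}} - 1 = \sqrt{183 + \frac{1}{2 \left(-8\right)}} - 1 = \sqrt{183 + \frac{1}{2} \left(- \frac{1}{8}\right)} - 1 = \sqrt{183 - \frac{1}{16}} - 1 = \sqrt{\frac{2927}{16}} - 1 = \frac{\sqrt{2927}}{4} - 1 = -1 + \frac{\sqrt{2927}}{4}$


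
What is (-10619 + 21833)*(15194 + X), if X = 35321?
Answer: 566475210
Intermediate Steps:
(-10619 + 21833)*(15194 + X) = (-10619 + 21833)*(15194 + 35321) = 11214*50515 = 566475210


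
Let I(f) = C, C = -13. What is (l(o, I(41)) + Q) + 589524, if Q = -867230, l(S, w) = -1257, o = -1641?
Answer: -278963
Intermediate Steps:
I(f) = -13
(l(o, I(41)) + Q) + 589524 = (-1257 - 867230) + 589524 = -868487 + 589524 = -278963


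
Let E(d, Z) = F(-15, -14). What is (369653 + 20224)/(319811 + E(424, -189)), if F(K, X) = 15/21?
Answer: 2729139/2238682 ≈ 1.2191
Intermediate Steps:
F(K, X) = 5/7 (F(K, X) = 15*(1/21) = 5/7)
E(d, Z) = 5/7
(369653 + 20224)/(319811 + E(424, -189)) = (369653 + 20224)/(319811 + 5/7) = 389877/(2238682/7) = 389877*(7/2238682) = 2729139/2238682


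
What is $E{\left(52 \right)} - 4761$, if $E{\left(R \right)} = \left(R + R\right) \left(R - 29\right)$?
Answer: $-2369$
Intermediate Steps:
$E{\left(R \right)} = 2 R \left(-29 + R\right)$
$E{\left(52 \right)} - 4761 = 2 \cdot 52 \left(-29 + 52\right) - 4761 = 2 \cdot 52 \cdot 23 - 4761 = 2392 - 4761 = -2369$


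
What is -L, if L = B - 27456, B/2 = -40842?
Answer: 109140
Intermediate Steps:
B = -81684 (B = 2*(-40842) = -81684)
L = -109140 (L = -81684 - 27456 = -109140)
-L = -1*(-109140) = 109140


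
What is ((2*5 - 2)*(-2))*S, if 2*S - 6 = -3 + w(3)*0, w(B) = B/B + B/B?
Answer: -24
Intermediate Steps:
w(B) = 2 (w(B) = 1 + 1 = 2)
S = 3/2 (S = 3 + (-3 + 2*0)/2 = 3 + (-3 + 0)/2 = 3 + (1/2)*(-3) = 3 - 3/2 = 3/2 ≈ 1.5000)
((2*5 - 2)*(-2))*S = ((2*5 - 2)*(-2))*(3/2) = ((10 - 2)*(-2))*(3/2) = (8*(-2))*(3/2) = -16*3/2 = -24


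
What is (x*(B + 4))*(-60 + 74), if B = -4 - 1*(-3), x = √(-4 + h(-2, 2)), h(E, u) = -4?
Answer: 84*I*√2 ≈ 118.79*I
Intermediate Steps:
x = 2*I*√2 (x = √(-4 - 4) = √(-8) = 2*I*√2 ≈ 2.8284*I)
B = -1 (B = -4 + 3 = -1)
(x*(B + 4))*(-60 + 74) = ((2*I*√2)*(-1 + 4))*(-60 + 74) = ((2*I*√2)*3)*14 = (6*I*√2)*14 = 84*I*√2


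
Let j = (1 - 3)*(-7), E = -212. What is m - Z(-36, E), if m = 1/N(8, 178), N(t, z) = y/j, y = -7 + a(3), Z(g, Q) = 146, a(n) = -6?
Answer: -1912/13 ≈ -147.08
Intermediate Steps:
j = 14 (j = -2*(-7) = 14)
y = -13 (y = -7 - 6 = -13)
N(t, z) = -13/14
m = -14/13 (m = 1/(-13/14) = -14/13 ≈ -1.0769)
m - Z(-36, E) = -14/13 - 1*146 = -14/13 - 146 = -1912/13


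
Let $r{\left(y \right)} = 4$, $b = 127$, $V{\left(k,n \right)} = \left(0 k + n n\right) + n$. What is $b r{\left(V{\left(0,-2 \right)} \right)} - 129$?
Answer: $379$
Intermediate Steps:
$V{\left(k,n \right)} = n + n^{2}$ ($V{\left(k,n \right)} = \left(0 + n^{2}\right) + n = n^{2} + n = n + n^{2}$)
$b r{\left(V{\left(0,-2 \right)} \right)} - 129 = 127 \cdot 4 - 129 = 508 - 129 = 379$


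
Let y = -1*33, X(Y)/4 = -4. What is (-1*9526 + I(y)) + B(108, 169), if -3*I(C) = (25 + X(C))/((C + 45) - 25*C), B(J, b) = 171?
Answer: -2610046/279 ≈ -9355.0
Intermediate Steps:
X(Y) = -16 (X(Y) = 4*(-4) = -16)
y = -33
I(C) = -3/(45 - 24*C) (I(C) = -(25 - 16)/(3*((C + 45) - 25*C)) = -3/((45 + C) - 25*C) = -3/(45 - 24*C))
(-1*9526 + I(y)) + B(108, 169) = (-1*9526 + 1/(-15 + 8*(-33))) + 171 = (-9526 + 1/(-15 - 264)) + 171 = (-9526 + 1/(-279)) + 171 = (-9526 - 1/279) + 171 = -2657755/279 + 171 = -2610046/279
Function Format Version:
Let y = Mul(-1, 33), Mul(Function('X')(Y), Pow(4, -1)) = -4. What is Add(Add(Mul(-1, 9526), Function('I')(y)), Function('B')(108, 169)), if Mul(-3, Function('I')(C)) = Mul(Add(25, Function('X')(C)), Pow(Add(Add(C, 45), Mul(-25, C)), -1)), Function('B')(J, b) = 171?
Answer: Rational(-2610046, 279) ≈ -9355.0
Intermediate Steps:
Function('X')(Y) = -16 (Function('X')(Y) = Mul(4, -4) = -16)
y = -33
Function('I')(C) = Mul(-3, Pow(Add(45, Mul(-24, C)), -1)) (Function('I')(C) = Mul(Rational(-1, 3), Mul(Add(25, -16), Pow(Add(Add(C, 45), Mul(-25, C)), -1))) = Mul(Rational(-1, 3), Mul(9, Pow(Add(Add(45, C), Mul(-25, C)), -1))) = Mul(Rational(-1, 3), Mul(9, Pow(Add(45, Mul(-24, C)), -1))) = Mul(-3, Pow(Add(45, Mul(-24, C)), -1)))
Add(Add(Mul(-1, 9526), Function('I')(y)), Function('B')(108, 169)) = Add(Add(Mul(-1, 9526), Pow(Add(-15, Mul(8, -33)), -1)), 171) = Add(Add(-9526, Pow(Add(-15, -264), -1)), 171) = Add(Add(-9526, Pow(-279, -1)), 171) = Add(Add(-9526, Rational(-1, 279)), 171) = Add(Rational(-2657755, 279), 171) = Rational(-2610046, 279)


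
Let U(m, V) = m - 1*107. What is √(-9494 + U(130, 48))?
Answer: I*√9471 ≈ 97.319*I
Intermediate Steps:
U(m, V) = -107 + m (U(m, V) = m - 107 = -107 + m)
√(-9494 + U(130, 48)) = √(-9494 + (-107 + 130)) = √(-9494 + 23) = √(-9471) = I*√9471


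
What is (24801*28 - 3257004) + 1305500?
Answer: -1257076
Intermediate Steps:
(24801*28 - 3257004) + 1305500 = (694428 - 3257004) + 1305500 = -2562576 + 1305500 = -1257076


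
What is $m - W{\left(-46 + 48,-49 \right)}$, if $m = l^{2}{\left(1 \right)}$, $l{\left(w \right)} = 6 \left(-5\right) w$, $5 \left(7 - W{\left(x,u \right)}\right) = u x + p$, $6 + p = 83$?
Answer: $\frac{4444}{5} \approx 888.8$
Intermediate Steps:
$p = 77$ ($p = -6 + 83 = 77$)
$W{\left(x,u \right)} = - \frac{42}{5} - \frac{u x}{5}$ ($W{\left(x,u \right)} = 7 - \frac{u x + 77}{5} = 7 - \frac{77 + u x}{5} = 7 - \left(\frac{77}{5} + \frac{u x}{5}\right) = - \frac{42}{5} - \frac{u x}{5}$)
$l{\left(w \right)} = - 30 w$
$m = 900$ ($m = \left(\left(-30\right) 1\right)^{2} = \left(-30\right)^{2} = 900$)
$m - W{\left(-46 + 48,-49 \right)} = 900 - \left(- \frac{42}{5} - - \frac{49 \left(-46 + 48\right)}{5}\right) = 900 - \left(- \frac{42}{5} - \left(- \frac{49}{5}\right) 2\right) = 900 - \left(- \frac{42}{5} + \frac{98}{5}\right) = 900 - \frac{56}{5} = \frac{4444}{5}$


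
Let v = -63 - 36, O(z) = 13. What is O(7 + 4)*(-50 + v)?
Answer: -1937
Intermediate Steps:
v = -99
O(7 + 4)*(-50 + v) = 13*(-50 - 99) = 13*(-149) = -1937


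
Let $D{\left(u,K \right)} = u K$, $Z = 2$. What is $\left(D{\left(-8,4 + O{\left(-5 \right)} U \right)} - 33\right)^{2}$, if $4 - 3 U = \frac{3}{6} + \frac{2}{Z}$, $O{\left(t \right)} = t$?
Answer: $\frac{9025}{9} \approx 1002.8$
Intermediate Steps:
$U = \frac{5}{6}$ ($U = \frac{4}{3} - \frac{\frac{3}{6} + \frac{2}{2}}{3} = \frac{4}{3} - \frac{3 \cdot \frac{1}{6} + 2 \cdot \frac{1}{2}}{3} = \frac{4}{3} - \frac{\frac{1}{2} + 1}{3} = \frac{4}{3} - \frac{1}{2} = \frac{5}{6} \approx 0.83333$)
$D{\left(u,K \right)} = K u$
$\left(D{\left(-8,4 + O{\left(-5 \right)} U \right)} - 33\right)^{2} = \left(\left(4 - \frac{25}{6}\right) \left(-8\right) - 33\right)^{2} = \left(\left(- \frac{1}{6}\right) \left(-8\right) - 33\right)^{2} = \left(\frac{4}{3} - 33\right)^{2} = \left(- \frac{95}{3}\right)^{2} = \frac{9025}{9}$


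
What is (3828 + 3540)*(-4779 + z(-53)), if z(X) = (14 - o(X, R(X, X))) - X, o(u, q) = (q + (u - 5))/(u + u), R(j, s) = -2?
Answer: -1840275888/53 ≈ -3.4722e+7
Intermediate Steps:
o(u, q) = (-5 + q + u)/(2*u) (o(u, q) = (q + (-5 + u))/((2*u)) = (-5 + q + u)*(1/(2*u)) = (-5 + q + u)/(2*u))
z(X) = 14 - X - (-7 + X)/(2*X) (z(X) = (14 - (-5 - 2 + X)/(2*X)) - X = (14 - (-7 + X)/(2*X)) - X = 14 - X - (-7 + X)/(2*X))
(3828 + 3540)*(-4779 + z(-53)) = (3828 + 3540)*(-4779 + (27/2 - 1*(-53) + (7/2)/(-53))) = 7368*(-4779 + (27/2 + 53 + (7/2)*(-1/53))) = 7368*(-4779 + (27/2 + 53 - 7/106)) = 7368*(-4779 + 3521/53) = 7368*(-249766/53) = -1840275888/53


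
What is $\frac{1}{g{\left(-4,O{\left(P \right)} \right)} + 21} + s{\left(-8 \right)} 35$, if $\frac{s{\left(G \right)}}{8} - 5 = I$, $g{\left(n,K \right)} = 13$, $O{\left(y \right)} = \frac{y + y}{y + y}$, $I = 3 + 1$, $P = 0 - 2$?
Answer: $\frac{85681}{34} \approx 2520.0$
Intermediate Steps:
$P = -2$
$I = 4$
$O{\left(y \right)} = 1$ ($O{\left(y \right)} = \frac{2 y}{2 y} = 2 y \frac{1}{2 y} = 1$)
$s{\left(G \right)} = 72$ ($s{\left(G \right)} = 40 + 8 \cdot 4 = 40 + 32 = 72$)
$\frac{1}{g{\left(-4,O{\left(P \right)} \right)} + 21} + s{\left(-8 \right)} 35 = \frac{1}{13 + 21} + 72 \cdot 35 = \frac{1}{34} + 2520 = \frac{85681}{34}$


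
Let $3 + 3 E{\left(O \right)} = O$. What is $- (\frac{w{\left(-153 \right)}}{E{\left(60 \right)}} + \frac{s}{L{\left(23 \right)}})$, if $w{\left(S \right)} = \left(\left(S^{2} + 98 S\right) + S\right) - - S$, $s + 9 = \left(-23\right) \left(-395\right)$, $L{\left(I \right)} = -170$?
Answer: $- \frac{603043}{1615} \approx -373.4$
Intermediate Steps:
$E{\left(O \right)} = -1 + \frac{O}{3}$
$s = 9076$ ($s = -9 - -9085 = -9 + 9085 = 9076$)
$w{\left(S \right)} = S^{2} + 100 S$ ($w{\left(S \right)} = \left(S^{2} + 99 S\right) + S = S^{2} + 100 S$)
$- (\frac{w{\left(-153 \right)}}{E{\left(60 \right)}} + \frac{s}{L{\left(23 \right)}}) = - (\frac{\left(-153\right) \left(100 - 153\right)}{-1 + \frac{1}{3} \cdot 60} + \frac{9076}{-170}) = - (\frac{\left(-153\right) \left(-53\right)}{-1 + 20} + 9076 \left(- \frac{1}{170}\right)) = - (\frac{8109}{19} - \frac{4538}{85}) = \left(-1\right) \frac{603043}{1615} = - \frac{603043}{1615}$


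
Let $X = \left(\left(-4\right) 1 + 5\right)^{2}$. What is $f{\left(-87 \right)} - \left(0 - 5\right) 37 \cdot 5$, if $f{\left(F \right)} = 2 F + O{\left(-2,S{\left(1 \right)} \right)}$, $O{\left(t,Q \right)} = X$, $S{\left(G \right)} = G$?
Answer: $752$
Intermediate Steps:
$X = 1$ ($X = \left(-4 + 5\right)^{2} = 1^{2} = 1$)
$O{\left(t,Q \right)} = 1$
$f{\left(F \right)} = 1 + 2 F$ ($f{\left(F \right)} = 2 F + 1 = 1 + 2 F$)
$f{\left(-87 \right)} - \left(0 - 5\right) 37 \cdot 5 = \left(1 + 2 \left(-87\right)\right) - \left(0 - 5\right) 37 \cdot 5 = \left(1 - 174\right) - \left(0 - 5\right) 37 \cdot 5 = -173 - \left(-5\right) 37 \cdot 5 = -173 - \left(-185\right) 5 = -173 - -925 = -173 + 925 = 752$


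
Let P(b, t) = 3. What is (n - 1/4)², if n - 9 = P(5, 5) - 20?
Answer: 1089/16 ≈ 68.063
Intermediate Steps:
n = -8 (n = 9 + (3 - 20) = 9 - 17 = -8)
(n - 1/4)² = (-8 - 1/4)² = (-8 - 1*¼)² = (-8 - ¼)² = (-33/4)² = 1089/16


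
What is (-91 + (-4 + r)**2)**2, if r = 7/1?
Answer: 6724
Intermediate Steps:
r = 7 (r = 7*1 = 7)
(-91 + (-4 + r)**2)**2 = (-91 + (-4 + 7)**2)**2 = (-91 + 3**2)**2 = (-91 + 9)**2 = (-82)**2 = 6724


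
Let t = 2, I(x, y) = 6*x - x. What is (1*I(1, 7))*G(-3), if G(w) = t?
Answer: 10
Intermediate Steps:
I(x, y) = 5*x
G(w) = 2
(1*I(1, 7))*G(-3) = (1*(5*1))*2 = (1*5)*2 = 5*2 = 10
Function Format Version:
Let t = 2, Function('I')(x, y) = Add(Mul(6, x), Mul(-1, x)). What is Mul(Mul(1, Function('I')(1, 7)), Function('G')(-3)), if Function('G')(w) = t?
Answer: 10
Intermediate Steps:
Function('I')(x, y) = Mul(5, x)
Function('G')(w) = 2
Mul(Mul(1, Function('I')(1, 7)), Function('G')(-3)) = Mul(Mul(1, Mul(5, 1)), 2) = Mul(Mul(1, 5), 2) = Mul(5, 2) = 10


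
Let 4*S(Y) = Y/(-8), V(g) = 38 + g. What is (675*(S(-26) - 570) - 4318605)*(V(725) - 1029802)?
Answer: 77429941796295/16 ≈ 4.8394e+12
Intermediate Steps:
S(Y) = -Y/32 (S(Y) = (Y/(-8))/4 = (Y*(-1/8))/4 = (-Y/8)/4 = -Y/32)
(675*(S(-26) - 570) - 4318605)*(V(725) - 1029802) = (675*(-1/32*(-26) - 570) - 4318605)*((38 + 725) - 1029802) = (675*(13/16 - 570) - 4318605)*(763 - 1029802) = (675*(-9107/16) - 4318605)*(-1029039) = (-6147225/16 - 4318605)*(-1029039) = -75244905/16*(-1029039) = 77429941796295/16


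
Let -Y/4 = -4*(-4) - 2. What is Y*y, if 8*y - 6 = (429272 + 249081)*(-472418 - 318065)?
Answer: 3753585601451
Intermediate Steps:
Y = -56 (Y = -4*(-4*(-4) - 2) = -4*(16 - 2) = -4*14 = -56)
y = -536226514493/8 (y = 3/4 + ((429272 + 249081)*(-472418 - 318065))/8 = 3/4 + (678353*(-790483))/8 = 3/4 + (1/8)*(-536226514499) = 3/4 - 536226514499/8 = -536226514493/8 ≈ -6.7028e+10)
Y*y = -56*(-536226514493/8) = 3753585601451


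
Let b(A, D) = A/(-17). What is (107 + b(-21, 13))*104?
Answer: 191360/17 ≈ 11256.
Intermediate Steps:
b(A, D) = -A/17 (b(A, D) = A*(-1/17) = -A/17)
(107 + b(-21, 13))*104 = (107 - 1/17*(-21))*104 = (107 + 21/17)*104 = (1840/17)*104 = 191360/17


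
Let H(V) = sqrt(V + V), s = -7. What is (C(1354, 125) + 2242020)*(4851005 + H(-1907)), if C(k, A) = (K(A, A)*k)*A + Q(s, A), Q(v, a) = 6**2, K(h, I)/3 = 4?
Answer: 20728616021280 + 4273056*I*sqrt(3814) ≈ 2.0729e+13 + 2.6389e+8*I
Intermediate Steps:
K(h, I) = 12 (K(h, I) = 3*4 = 12)
Q(v, a) = 36
C(k, A) = 36 + 12*A*k (C(k, A) = (12*k)*A + 36 = 12*A*k + 36 = 36 + 12*A*k)
H(V) = sqrt(2)*sqrt(V) (H(V) = sqrt(2*V) = sqrt(2)*sqrt(V))
(C(1354, 125) + 2242020)*(4851005 + H(-1907)) = ((36 + 12*125*1354) + 2242020)*(4851005 + sqrt(2)*sqrt(-1907)) = ((36 + 2031000) + 2242020)*(4851005 + sqrt(2)*(I*sqrt(1907))) = (2031036 + 2242020)*(4851005 + I*sqrt(3814)) = 4273056*(4851005 + I*sqrt(3814)) = 20728616021280 + 4273056*I*sqrt(3814)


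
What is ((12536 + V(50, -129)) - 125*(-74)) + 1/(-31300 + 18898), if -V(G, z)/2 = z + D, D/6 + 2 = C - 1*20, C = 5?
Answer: 275919695/12402 ≈ 22248.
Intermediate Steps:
D = -102 (D = -12 + 6*(5 - 1*20) = -12 + 6*(5 - 20) = -12 + 6*(-15) = -12 - 90 = -102)
V(G, z) = 204 - 2*z (V(G, z) = -2*(z - 102) = -2*(-102 + z) = 204 - 2*z)
((12536 + V(50, -129)) - 125*(-74)) + 1/(-31300 + 18898) = ((12536 + (204 - 2*(-129))) - 125*(-74)) + 1/(-31300 + 18898) = ((12536 + (204 + 258)) + 9250) + 1/(-12402) = ((12536 + 462) + 9250) - 1/12402 = (12998 + 9250) - 1/12402 = 22248 - 1/12402 = 275919695/12402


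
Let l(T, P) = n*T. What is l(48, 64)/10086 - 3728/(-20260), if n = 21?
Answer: 2417612/8514265 ≈ 0.28395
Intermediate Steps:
l(T, P) = 21*T
l(48, 64)/10086 - 3728/(-20260) = (21*48)/10086 - 3728/(-20260) = 1008*(1/10086) - 3728*(-1/20260) = 168/1681 + 932/5065 = 2417612/8514265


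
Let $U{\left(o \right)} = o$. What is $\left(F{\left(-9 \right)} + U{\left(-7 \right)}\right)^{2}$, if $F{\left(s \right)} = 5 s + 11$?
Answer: $1681$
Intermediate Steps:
$F{\left(s \right)} = 11 + 5 s$
$\left(F{\left(-9 \right)} + U{\left(-7 \right)}\right)^{2} = \left(\left(11 + 5 \left(-9\right)\right) - 7\right)^{2} = \left(\left(11 - 45\right) - 7\right)^{2} = \left(-34 - 7\right)^{2} = \left(-41\right)^{2} = 1681$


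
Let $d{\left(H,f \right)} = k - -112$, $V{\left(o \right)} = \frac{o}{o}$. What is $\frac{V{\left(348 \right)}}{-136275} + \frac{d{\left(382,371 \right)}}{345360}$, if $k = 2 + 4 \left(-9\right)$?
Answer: $\frac{342803}{1568797800} \approx 0.00021851$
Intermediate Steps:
$k = -34$ ($k = 2 - 36 = -34$)
$V{\left(o \right)} = 1$
$d{\left(H,f \right)} = 78$ ($d{\left(H,f \right)} = -34 - -112 = -34 + 112 = 78$)
$\frac{V{\left(348 \right)}}{-136275} + \frac{d{\left(382,371 \right)}}{345360} = 1 \frac{1}{-136275} + \frac{78}{345360} = 1 \left(- \frac{1}{136275}\right) + 78 \cdot \frac{1}{345360} = - \frac{1}{136275} + \frac{13}{57560} = \frac{342803}{1568797800}$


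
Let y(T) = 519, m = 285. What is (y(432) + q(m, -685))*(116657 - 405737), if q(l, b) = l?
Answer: -232420320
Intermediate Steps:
(y(432) + q(m, -685))*(116657 - 405737) = (519 + 285)*(116657 - 405737) = 804*(-289080) = -232420320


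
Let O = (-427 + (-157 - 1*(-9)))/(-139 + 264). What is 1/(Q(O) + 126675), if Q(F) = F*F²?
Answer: 125/15822208 ≈ 7.9003e-6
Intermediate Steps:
O = -23/5 (O = (-427 + (-157 + 9))/125 = (-427 - 148)*(1/125) = -575*1/125 = -23/5 ≈ -4.6000)
Q(F) = F³
1/(Q(O) + 126675) = 1/((-23/5)³ + 126675) = 1/(-12167/125 + 126675) = 1/(15822208/125) = 125/15822208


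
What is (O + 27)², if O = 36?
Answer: 3969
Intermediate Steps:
(O + 27)² = (36 + 27)² = 63² = 3969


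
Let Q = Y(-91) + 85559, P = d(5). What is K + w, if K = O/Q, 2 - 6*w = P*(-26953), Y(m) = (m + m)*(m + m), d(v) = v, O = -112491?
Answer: 1777097435/79122 ≈ 22460.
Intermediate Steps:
P = 5
Y(m) = 4*m² (Y(m) = (2*m)*(2*m) = 4*m²)
w = 134767/6 (w = ⅓ - 5*(-26953)/6 = ⅓ - ⅙*(-134765) = ⅓ + 134765/6 = 134767/6 ≈ 22461.)
Q = 118683 (Q = 4*(-91)² + 85559 = 4*8281 + 85559 = 33124 + 85559 = 118683)
K = -12499/13187 (K = -112491/118683 = -112491*1/118683 = -12499/13187 ≈ -0.94783)
K + w = -12499/13187 + 134767/6 = 1777097435/79122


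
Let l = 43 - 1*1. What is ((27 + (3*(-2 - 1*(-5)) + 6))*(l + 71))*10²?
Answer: 474600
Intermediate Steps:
l = 42 (l = 43 - 1 = 42)
((27 + (3*(-2 - 1*(-5)) + 6))*(l + 71))*10² = ((27 + (3*(-2 - 1*(-5)) + 6))*(42 + 71))*10² = ((27 + (3*(-2 + 5) + 6))*113)*100 = ((27 + (3*3 + 6))*113)*100 = ((27 + (9 + 6))*113)*100 = ((27 + 15)*113)*100 = (42*113)*100 = 4746*100 = 474600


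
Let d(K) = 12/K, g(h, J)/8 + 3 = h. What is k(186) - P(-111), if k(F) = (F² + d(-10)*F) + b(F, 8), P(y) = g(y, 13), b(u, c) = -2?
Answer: 176414/5 ≈ 35283.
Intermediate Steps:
g(h, J) = -24 + 8*h
P(y) = -24 + 8*y
k(F) = -2 + F² - 6*F/5 (k(F) = (F² + (12/(-10))*F) - 2 = (F² + (12*(-⅒))*F) - 2 = (F² - 6*F/5) - 2 = -2 + F² - 6*F/5)
k(186) - P(-111) = (-2 + 186² - 6/5*186) - (-24 + 8*(-111)) = (-2 + 34596 - 1116/5) - (-24 - 888) = 171854/5 - 1*(-912) = 171854/5 + 912 = 176414/5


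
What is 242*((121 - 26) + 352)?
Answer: 108174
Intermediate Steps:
242*((121 - 26) + 352) = 242*(95 + 352) = 242*447 = 108174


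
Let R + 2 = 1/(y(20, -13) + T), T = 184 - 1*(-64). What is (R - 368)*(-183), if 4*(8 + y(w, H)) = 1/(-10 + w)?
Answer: 650076390/9601 ≈ 67709.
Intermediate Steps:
T = 248 (T = 184 + 64 = 248)
y(w, H) = -8 + 1/(4*(-10 + w))
R = -19162/9601 (R = -2 + 1/((321 - 32*20)/(4*(-10 + 20)) + 248) = -2 + 1/((¼)*(321 - 640)/10 + 248) = -2 + 1/((¼)*(⅒)*(-319) + 248) = -2 + 1/(-319/40 + 248) = -2 + 1/(9601/40) = -2 + 40/9601 = -19162/9601 ≈ -1.9958)
(R - 368)*(-183) = (-19162/9601 - 368)*(-183) = -3552330/9601*(-183) = 650076390/9601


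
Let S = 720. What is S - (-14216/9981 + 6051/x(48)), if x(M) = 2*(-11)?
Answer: 218806823/219582 ≈ 996.47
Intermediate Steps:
x(M) = -22
S - (-14216/9981 + 6051/x(48)) = 720 - (-14216/9981 + 6051/(-22)) = 720 - (-14216*1/9981 + 6051*(-1/22)) = 720 - (-14216/9981 - 6051/22) = 720 - 1*(-60707783/219582) = 720 + 60707783/219582 = 218806823/219582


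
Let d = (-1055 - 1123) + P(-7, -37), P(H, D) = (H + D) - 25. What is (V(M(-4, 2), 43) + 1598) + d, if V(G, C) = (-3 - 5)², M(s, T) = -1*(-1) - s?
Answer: -585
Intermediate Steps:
M(s, T) = 1 - s
P(H, D) = -25 + D + H (P(H, D) = (D + H) - 25 = -25 + D + H)
V(G, C) = 64 (V(G, C) = (-8)² = 64)
d = -2247 (d = (-1055 - 1123) + (-25 - 37 - 7) = -2178 - 69 = -2247)
(V(M(-4, 2), 43) + 1598) + d = (64 + 1598) - 2247 = 1662 - 2247 = -585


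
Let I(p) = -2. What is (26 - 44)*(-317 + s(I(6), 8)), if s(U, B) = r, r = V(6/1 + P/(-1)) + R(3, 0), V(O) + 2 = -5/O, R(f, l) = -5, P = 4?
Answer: 5877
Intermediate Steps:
V(O) = -2 - 5/O
r = -19/2 (r = (-2 - 5/(6/1 + 4/(-1))) - 5 = (-2 - 5/(6*1 + 4*(-1))) - 5 = (-2 - 5/(6 - 4)) - 5 = (-2 - 5/2) - 5 = -9/2 - 5 = -19/2 ≈ -9.5000)
s(U, B) = -19/2
(26 - 44)*(-317 + s(I(6), 8)) = (26 - 44)*(-317 - 19/2) = -18*(-653/2) = 5877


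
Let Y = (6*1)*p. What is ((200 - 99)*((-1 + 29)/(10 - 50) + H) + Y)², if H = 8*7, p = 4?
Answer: 3146424649/100 ≈ 3.1464e+7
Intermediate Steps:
H = 56
Y = 24 (Y = (6*1)*4 = 6*4 = 24)
((200 - 99)*((-1 + 29)/(10 - 50) + H) + Y)² = ((200 - 99)*((-1 + 29)/(10 - 50) + 56) + 24)² = (101*(28/(-40) + 56) + 24)² = (101*(28*(-1/40) + 56) + 24)² = (101*(-7/10 + 56) + 24)² = (101*(553/10) + 24)² = (55853/10 + 24)² = (56093/10)² = 3146424649/100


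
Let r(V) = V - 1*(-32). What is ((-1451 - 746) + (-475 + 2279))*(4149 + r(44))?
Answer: -1660425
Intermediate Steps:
r(V) = 32 + V (r(V) = V + 32 = 32 + V)
((-1451 - 746) + (-475 + 2279))*(4149 + r(44)) = ((-1451 - 746) + (-475 + 2279))*(4149 + (32 + 44)) = (-2197 + 1804)*(4149 + 76) = -393*4225 = -1660425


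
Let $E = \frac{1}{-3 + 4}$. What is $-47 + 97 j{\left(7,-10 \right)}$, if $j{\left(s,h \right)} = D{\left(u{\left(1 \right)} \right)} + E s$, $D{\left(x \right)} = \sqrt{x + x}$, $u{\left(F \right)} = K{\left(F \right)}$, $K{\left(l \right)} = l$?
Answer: $632 + 97 \sqrt{2} \approx 769.18$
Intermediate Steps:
$u{\left(F \right)} = F$
$E = 1$ ($E = 1^{-1} = 1$)
$D{\left(x \right)} = \sqrt{2} \sqrt{x}$ ($D{\left(x \right)} = \sqrt{2 x} = \sqrt{2} \sqrt{x}$)
$j{\left(s,h \right)} = s + \sqrt{2}$ ($j{\left(s,h \right)} = \sqrt{2} \sqrt{1} + 1 s = \sqrt{2} \cdot 1 + s = \sqrt{2} + s = s + \sqrt{2}$)
$-47 + 97 j{\left(7,-10 \right)} = -47 + 97 \left(7 + \sqrt{2}\right) = -47 + \left(679 + 97 \sqrt{2}\right) = 632 + 97 \sqrt{2}$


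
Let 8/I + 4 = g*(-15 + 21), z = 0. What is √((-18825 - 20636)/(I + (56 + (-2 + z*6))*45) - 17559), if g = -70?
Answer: 2*I*√72878394366719/128789 ≈ 132.57*I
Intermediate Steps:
I = -1/53 (I = 8/(-4 - 70*(-15 + 21)) = 8/(-4 - 70*6) = 8/(-4 - 420) = 8/(-424) = 8*(-1/424) = -1/53 ≈ -0.018868)
√((-18825 - 20636)/(I + (56 + (-2 + z*6))*45) - 17559) = √((-18825 - 20636)/(-1/53 + (56 + (-2 + 0*6))*45) - 17559) = √(-39461/(-1/53 + (56 + (-2 + 0))*45) - 17559) = √(-39461/(-1/53 + (56 - 2)*45) - 17559) = √(-39461/(-1/53 + 54*45) - 17559) = √(-39461/(-1/53 + 2430) - 17559) = √(-39461/128789/53 - 17559) = √(-39461*53/128789 - 17559) = √(-2091433/128789 - 17559) = √(-2263497484/128789) = 2*I*√72878394366719/128789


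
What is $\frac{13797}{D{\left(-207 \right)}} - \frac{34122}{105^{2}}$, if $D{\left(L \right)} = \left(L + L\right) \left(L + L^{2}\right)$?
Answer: $- \frac{2479566527}{800958900} \approx -3.0957$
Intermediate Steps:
$D{\left(L \right)} = 2 L \left(L + L^{2}\right)$
$\frac{13797}{D{\left(-207 \right)}} - \frac{34122}{105^{2}} = \frac{13797}{2 \left(-207\right)^{2} \left(1 - 207\right)} - \frac{34122}{105^{2}} = \frac{13797}{2 \cdot 42849 \left(-206\right)} - \frac{34122}{11025} = \frac{13797}{-17653788} - \frac{11374}{3675} = 13797 \left(- \frac{1}{17653788}\right) - \frac{11374}{3675} = - \frac{511}{653844} - \frac{11374}{3675} = - \frac{2479566527}{800958900}$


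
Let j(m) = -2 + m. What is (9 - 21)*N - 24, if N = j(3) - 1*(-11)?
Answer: -168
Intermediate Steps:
N = 12 (N = (-2 + 3) - 1*(-11) = 1 + 11 = 12)
(9 - 21)*N - 24 = (9 - 21)*12 - 24 = -12*12 - 24 = -144 - 24 = -168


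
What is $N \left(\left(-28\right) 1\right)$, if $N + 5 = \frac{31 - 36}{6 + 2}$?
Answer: $\frac{315}{2} \approx 157.5$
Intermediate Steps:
$N = - \frac{45}{8}$ ($N = -5 + \frac{31 - 36}{6 + 2} = -5 - \frac{5}{8} = - \frac{45}{8} \approx -5.625$)
$N \left(\left(-28\right) 1\right) = - \frac{45 \left(\left(-28\right) 1\right)}{8} = \left(- \frac{45}{8}\right) \left(-28\right) = \frac{315}{2}$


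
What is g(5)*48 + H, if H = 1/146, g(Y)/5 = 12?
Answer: 420481/146 ≈ 2880.0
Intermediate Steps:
g(Y) = 60 (g(Y) = 5*12 = 60)
H = 1/146 ≈ 0.0068493
g(5)*48 + H = 60*48 + 1/146 = 2880 + 1/146 = 420481/146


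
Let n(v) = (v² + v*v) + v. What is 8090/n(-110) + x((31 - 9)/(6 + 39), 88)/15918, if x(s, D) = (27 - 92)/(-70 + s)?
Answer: 13429457687/39982577712 ≈ 0.33588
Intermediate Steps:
x(s, D) = -65/(-70 + s)
n(v) = v + 2*v² (n(v) = (v² + v²) + v = 2*v² + v = v + 2*v²)
8090/n(-110) + x((31 - 9)/(6 + 39), 88)/15918 = 8090/((-110*(1 + 2*(-110)))) - 65/(-70 + (31 - 9)/(6 + 39))/15918 = 8090/((-110*(1 - 220))) - 65/(-70 + 22/45)*(1/15918) = 8090/((-110*(-219))) - 65/(-70 + 22*(1/45))*(1/15918) = 8090/24090 - 65/(-70 + 22/45)*(1/15918) = 8090*(1/24090) - 65/(-3128/45)*(1/15918) = 809/2409 - 65*(-45/3128)*(1/15918) = 809/2409 + (2925/3128)*(1/15918) = 809/2409 + 975/16597168 = 13429457687/39982577712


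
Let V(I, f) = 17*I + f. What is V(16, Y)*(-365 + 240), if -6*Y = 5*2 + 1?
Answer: -202625/6 ≈ -33771.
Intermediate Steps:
Y = -11/6 (Y = -(5*2 + 1)/6 = -(10 + 1)/6 = -1/6*11 = -11/6 ≈ -1.8333)
V(I, f) = f + 17*I
V(16, Y)*(-365 + 240) = (-11/6 + 17*16)*(-365 + 240) = (-11/6 + 272)*(-125) = (1621/6)*(-125) = -202625/6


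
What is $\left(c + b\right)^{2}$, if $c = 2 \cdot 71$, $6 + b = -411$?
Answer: $75625$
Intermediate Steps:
$b = -417$ ($b = -6 - 411 = -417$)
$c = 142$
$\left(c + b\right)^{2} = \left(142 - 417\right)^{2} = \left(-275\right)^{2} = 75625$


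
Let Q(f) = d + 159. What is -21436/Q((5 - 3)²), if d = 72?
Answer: -21436/231 ≈ -92.797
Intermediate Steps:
Q(f) = 231 (Q(f) = 72 + 159 = 231)
-21436/Q((5 - 3)²) = -21436/231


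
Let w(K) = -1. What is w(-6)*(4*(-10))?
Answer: 40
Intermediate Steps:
w(-6)*(4*(-10)) = -4*(-10) = -1*(-40) = 40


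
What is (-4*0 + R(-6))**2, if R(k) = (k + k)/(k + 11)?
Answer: 144/25 ≈ 5.7600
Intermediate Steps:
R(k) = 2*k/(11 + k) (R(k) = (2*k)/(11 + k) = 2*k/(11 + k))
(-4*0 + R(-6))**2 = (-4*0 + 2*(-6)/(11 - 6))**2 = (0 + 2*(-6)/5)**2 = (0 + 2*(-6)*(1/5))**2 = (0 - 12/5)**2 = (-12/5)**2 = 144/25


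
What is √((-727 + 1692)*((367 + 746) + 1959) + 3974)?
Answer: √2968454 ≈ 1722.9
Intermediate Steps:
√((-727 + 1692)*((367 + 746) + 1959) + 3974) = √(965*(1113 + 1959) + 3974) = √(965*3072 + 3974) = √(2964480 + 3974) = √2968454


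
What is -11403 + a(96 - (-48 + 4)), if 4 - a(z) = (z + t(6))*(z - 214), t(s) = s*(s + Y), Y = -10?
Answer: -2815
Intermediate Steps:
t(s) = s*(-10 + s) (t(s) = s*(s - 10) = s*(-10 + s))
a(z) = 4 - (-214 + z)*(-24 + z) (a(z) = 4 - (z + 6*(-10 + 6))*(z - 214) = 4 - (z + 6*(-4))*(-214 + z) = 4 - (z - 24)*(-214 + z) = 4 - (-24 + z)*(-214 + z) = 4 - (-214 + z)*(-24 + z))
-11403 + a(96 - (-48 + 4)) = -11403 + (-5132 - (96 - (-48 + 4))**2 + 238*(96 - (-48 + 4))) = -11403 + (-5132 - (96 - 1*(-44))**2 + 238*(96 - 1*(-44))) = -11403 + (-5132 - (96 + 44)**2 + 238*(96 + 44)) = -11403 + (-5132 - 1*140**2 + 238*140) = -11403 + (-5132 - 1*19600 + 33320) = -11403 + (-5132 - 19600 + 33320) = -11403 + 8588 = -2815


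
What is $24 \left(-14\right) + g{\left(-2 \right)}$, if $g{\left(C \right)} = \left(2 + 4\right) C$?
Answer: $-348$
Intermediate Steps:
$g{\left(C \right)} = 6 C$
$24 \left(-14\right) + g{\left(-2 \right)} = 24 \left(-14\right) + 6 \left(-2\right) = -336 - 12 = -348$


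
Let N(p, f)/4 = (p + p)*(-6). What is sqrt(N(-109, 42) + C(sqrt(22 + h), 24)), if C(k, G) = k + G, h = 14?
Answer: sqrt(5262) ≈ 72.540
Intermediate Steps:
N(p, f) = -48*p (N(p, f) = 4*((p + p)*(-6)) = 4*((2*p)*(-6)) = 4*(-12*p) = -48*p)
C(k, G) = G + k
sqrt(N(-109, 42) + C(sqrt(22 + h), 24)) = sqrt(-48*(-109) + (24 + sqrt(22 + 14))) = sqrt(5232 + (24 + sqrt(36))) = sqrt(5232 + (24 + 6)) = sqrt(5232 + 30) = sqrt(5262)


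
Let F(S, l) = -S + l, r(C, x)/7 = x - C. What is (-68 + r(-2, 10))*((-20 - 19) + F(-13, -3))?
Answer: -464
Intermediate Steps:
r(C, x) = -7*C + 7*x (r(C, x) = 7*(x - C) = -7*C + 7*x)
F(S, l) = l - S
(-68 + r(-2, 10))*((-20 - 19) + F(-13, -3)) = (-68 + (-7*(-2) + 7*10))*((-20 - 19) + (-3 - 1*(-13))) = (-68 + (14 + 70))*(-39 + (-3 + 13)) = (-68 + 84)*(-39 + 10) = 16*(-29) = -464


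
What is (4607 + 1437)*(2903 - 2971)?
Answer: -410992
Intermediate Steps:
(4607 + 1437)*(2903 - 2971) = 6044*(-68) = -410992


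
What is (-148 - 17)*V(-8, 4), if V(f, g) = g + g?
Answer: -1320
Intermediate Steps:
V(f, g) = 2*g
(-148 - 17)*V(-8, 4) = (-148 - 17)*(2*4) = -165*8 = -1320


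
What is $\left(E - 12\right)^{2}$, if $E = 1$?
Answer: $121$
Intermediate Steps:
$\left(E - 12\right)^{2} = \left(1 - 12\right)^{2} = \left(-11\right)^{2} = 121$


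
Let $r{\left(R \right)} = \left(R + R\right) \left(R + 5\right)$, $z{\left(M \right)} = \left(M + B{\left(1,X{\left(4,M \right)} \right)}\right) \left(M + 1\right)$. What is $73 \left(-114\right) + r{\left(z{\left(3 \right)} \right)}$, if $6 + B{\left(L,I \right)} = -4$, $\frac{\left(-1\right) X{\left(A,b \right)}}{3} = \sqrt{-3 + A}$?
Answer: $-7034$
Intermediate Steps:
$X{\left(A,b \right)} = - 3 \sqrt{-3 + A}$
$B{\left(L,I \right)} = -10$ ($B{\left(L,I \right)} = -6 - 4 = -10$)
$z{\left(M \right)} = \left(1 + M\right) \left(-10 + M\right)$ ($z{\left(M \right)} = \left(M - 10\right) \left(M + 1\right) = \left(-10 + M\right) \left(1 + M\right) = \left(1 + M\right) \left(-10 + M\right)$)
$r{\left(R \right)} = 2 R \left(5 + R\right)$
$73 \left(-114\right) + r{\left(z{\left(3 \right)} \right)} = 73 \left(-114\right) + 2 \left(-10 + 3^{2} - 27\right) \left(5 - \left(37 - 9\right)\right) = -8322 + 2 \left(-10 + 9 - 27\right) \left(5 - 28\right) = -8322 + 2 \left(-28\right) \left(5 - 28\right) = -8322 + 2 \left(-28\right) \left(-23\right) = -8322 + 1288 = -7034$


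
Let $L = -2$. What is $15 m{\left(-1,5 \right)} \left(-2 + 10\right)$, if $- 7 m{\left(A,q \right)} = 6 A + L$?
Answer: $\frac{960}{7} \approx 137.14$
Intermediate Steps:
$m{\left(A,q \right)} = \frac{2}{7} - \frac{6 A}{7}$ ($m{\left(A,q \right)} = - \frac{6 A - 2}{7} = - \frac{-2 + 6 A}{7} = \frac{2}{7} - \frac{6 A}{7}$)
$15 m{\left(-1,5 \right)} \left(-2 + 10\right) = 15 \left(\frac{2}{7} - - \frac{6}{7}\right) \left(-2 + 10\right) = 15 \left(\frac{2}{7} + \frac{6}{7}\right) 8 = 15 \cdot \frac{8}{7} \cdot 8 = \frac{120}{7} \cdot 8 = \frac{960}{7}$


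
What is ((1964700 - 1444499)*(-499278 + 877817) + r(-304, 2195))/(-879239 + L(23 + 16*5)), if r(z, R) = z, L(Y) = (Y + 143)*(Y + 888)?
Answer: -196916366035/635453 ≈ -3.0988e+5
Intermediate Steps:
L(Y) = (143 + Y)*(888 + Y)
((1964700 - 1444499)*(-499278 + 877817) + r(-304, 2195))/(-879239 + L(23 + 16*5)) = ((1964700 - 1444499)*(-499278 + 877817) - 304)/(-879239 + (126984 + (23 + 16*5)² + 1031*(23 + 16*5))) = (520201*378539 - 304)/(-879239 + (126984 + (23 + 80)² + 1031*(23 + 80))) = (196916366339 - 304)/(-879239 + (126984 + 103² + 1031*103)) = 196916366035/(-879239 + (126984 + 10609 + 106193)) = 196916366035/(-879239 + 243786) = 196916366035/(-635453) = 196916366035*(-1/635453) = -196916366035/635453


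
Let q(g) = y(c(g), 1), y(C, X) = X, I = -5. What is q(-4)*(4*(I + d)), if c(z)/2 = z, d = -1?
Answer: -24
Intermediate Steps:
c(z) = 2*z
q(g) = 1
q(-4)*(4*(I + d)) = 1*(4*(-5 - 1)) = 1*(4*(-6)) = 1*(-24) = -24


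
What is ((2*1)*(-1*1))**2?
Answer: 4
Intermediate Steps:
((2*1)*(-1*1))**2 = (2*(-1))**2 = (-2)**2 = 4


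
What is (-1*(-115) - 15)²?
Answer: 10000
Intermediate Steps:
(-1*(-115) - 15)² = (115 - 15)² = 100² = 10000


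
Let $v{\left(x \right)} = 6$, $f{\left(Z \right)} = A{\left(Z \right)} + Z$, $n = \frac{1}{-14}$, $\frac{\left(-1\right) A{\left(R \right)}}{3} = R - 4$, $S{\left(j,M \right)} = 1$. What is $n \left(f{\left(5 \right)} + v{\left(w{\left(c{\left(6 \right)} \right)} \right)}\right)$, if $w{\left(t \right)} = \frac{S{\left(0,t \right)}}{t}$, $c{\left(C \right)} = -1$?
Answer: $- \frac{4}{7} \approx -0.57143$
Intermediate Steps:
$A{\left(R \right)} = 12 - 3 R$ ($A{\left(R \right)} = - 3 \left(R - 4\right) = - 3 \left(-4 + R\right) = 12 - 3 R$)
$w{\left(t \right)} = \frac{1}{t}$ ($w{\left(t \right)} = 1 \frac{1}{t} = \frac{1}{t}$)
$n = - \frac{1}{14} \approx -0.071429$
$f{\left(Z \right)} = 12 - 2 Z$ ($f{\left(Z \right)} = \left(12 - 3 Z\right) + Z = 12 - 2 Z$)
$n \left(f{\left(5 \right)} + v{\left(w{\left(c{\left(6 \right)} \right)} \right)}\right) = - \frac{\left(12 - 10\right) + 6}{14} = - \frac{2 + 6}{14} = \left(- \frac{1}{14}\right) 8 = - \frac{4}{7}$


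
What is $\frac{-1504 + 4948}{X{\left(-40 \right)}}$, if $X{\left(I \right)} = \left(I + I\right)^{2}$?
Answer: $\frac{861}{1600} \approx 0.53813$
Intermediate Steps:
$X{\left(I \right)} = 4 I^{2}$ ($X{\left(I \right)} = \left(2 I\right)^{2} = 4 I^{2}$)
$\frac{-1504 + 4948}{X{\left(-40 \right)}} = \frac{-1504 + 4948}{4 \left(-40\right)^{2}} = \frac{3444}{4 \cdot 1600} = \frac{3444}{6400} = 3444 \cdot \frac{1}{6400} = \frac{861}{1600}$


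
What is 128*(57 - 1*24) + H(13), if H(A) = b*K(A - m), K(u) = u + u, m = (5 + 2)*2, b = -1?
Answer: 4226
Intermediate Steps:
m = 14 (m = 7*2 = 14)
K(u) = 2*u
H(A) = 28 - 2*A (H(A) = -2*(A - 1*14) = -2*(A - 14) = -2*(-14 + A) = -(-28 + 2*A) = 28 - 2*A)
128*(57 - 1*24) + H(13) = 128*(57 - 1*24) + (28 - 2*13) = 128*(57 - 24) + (28 - 26) = 128*33 + 2 = 4224 + 2 = 4226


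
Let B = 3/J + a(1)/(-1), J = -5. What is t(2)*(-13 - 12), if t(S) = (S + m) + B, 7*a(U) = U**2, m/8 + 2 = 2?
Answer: -220/7 ≈ -31.429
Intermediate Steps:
m = 0 (m = -16 + 8*2 = -16 + 16 = 0)
a(U) = U**2/7
B = -26/35 (B = 3/(-5) + ((1/7)*1**2)/(-1) = 3*(-1/5) + ((1/7)*1)*(-1) = -3/5 + (1/7)*(-1) = -3/5 - 1/7 = -26/35 ≈ -0.74286)
t(S) = -26/35 + S (t(S) = (S + 0) - 26/35 = S - 26/35 = -26/35 + S)
t(2)*(-13 - 12) = (-26/35 + 2)*(-13 - 12) = (44/35)*(-25) = -220/7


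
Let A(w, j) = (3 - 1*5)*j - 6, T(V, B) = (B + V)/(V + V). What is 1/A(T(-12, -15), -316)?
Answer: 1/626 ≈ 0.0015974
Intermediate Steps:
T(V, B) = (B + V)/(2*V) (T(V, B) = (B + V)/((2*V)) = (B + V)*(1/(2*V)) = (B + V)/(2*V))
A(w, j) = -6 - 2*j (A(w, j) = (3 - 5)*j - 6 = -2*j - 6 = -6 - 2*j)
1/A(T(-12, -15), -316) = 1/(-6 - 2*(-316)) = 1/(-6 + 632) = 1/626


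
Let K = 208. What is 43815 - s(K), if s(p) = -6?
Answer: 43821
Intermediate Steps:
43815 - s(K) = 43815 - 1*(-6) = 43815 + 6 = 43821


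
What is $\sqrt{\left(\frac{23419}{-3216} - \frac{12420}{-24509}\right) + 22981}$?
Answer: $\frac{\sqrt{8920807049281916517}}{19705236} \approx 151.57$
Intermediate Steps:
$\sqrt{\left(\frac{23419}{-3216} - \frac{12420}{-24509}\right) + 22981} = \sqrt{\left(23419 \left(- \frac{1}{3216}\right) - - \frac{12420}{24509}\right) + 22981} = \sqrt{\left(- \frac{23419}{3216} + \frac{12420}{24509}\right) + 22981} = \sqrt{- \frac{534033551}{78820944} + 22981} = \sqrt{\frac{1810850080513}{78820944}} = \frac{\sqrt{8920807049281916517}}{19705236}$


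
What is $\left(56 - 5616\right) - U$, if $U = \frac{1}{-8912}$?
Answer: $- \frac{49550719}{8912} \approx -5560.0$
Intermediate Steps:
$U = - \frac{1}{8912} \approx -0.00011221$
$\left(56 - 5616\right) - U = \left(56 - 5616\right) - - \frac{1}{8912} = \left(56 - 5616\right) + \frac{1}{8912} = -5560 + \frac{1}{8912} = - \frac{49550719}{8912}$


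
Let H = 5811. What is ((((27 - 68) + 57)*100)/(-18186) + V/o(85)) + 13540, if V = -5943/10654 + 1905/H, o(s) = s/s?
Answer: 362960972214881/26807200602 ≈ 13540.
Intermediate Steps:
o(s) = 1
V = -678043/2948114 (V = -5943/10654 + 1905/5811 = -5943*1/10654 + 1905*(1/5811) = -849/1522 + 635/1937 = -678043/2948114 ≈ -0.22999)
((((27 - 68) + 57)*100)/(-18186) + V/o(85)) + 13540 = ((((27 - 68) + 57)*100)/(-18186) - 678043/2948114/1) + 13540 = (((-41 + 57)*100)*(-1/18186) - 678043/2948114*1) + 13540 = ((16*100)*(-1/18186) - 678043/2948114) + 13540 = (1600*(-1/18186) - 678043/2948114) + 13540 = (-800/9093 - 678043/2948114) + 13540 = -8523936199/26807200602 + 13540 = 362960972214881/26807200602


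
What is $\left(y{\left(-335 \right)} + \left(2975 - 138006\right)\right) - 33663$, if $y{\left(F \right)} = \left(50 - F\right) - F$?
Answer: $-167974$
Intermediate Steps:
$y{\left(F \right)} = 50 - 2 F$
$\left(y{\left(-335 \right)} + \left(2975 - 138006\right)\right) - 33663 = \left(\left(50 - -670\right) + \left(2975 - 138006\right)\right) - 33663 = \left(\left(50 + 670\right) + \left(2975 - 138006\right)\right) - 33663 = \left(720 - 135031\right) - 33663 = -134311 - 33663 = -167974$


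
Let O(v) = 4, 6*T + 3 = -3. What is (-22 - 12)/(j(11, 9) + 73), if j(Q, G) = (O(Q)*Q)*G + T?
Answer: -17/234 ≈ -0.072650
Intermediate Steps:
T = -1 (T = -½ + (⅙)*(-3) = -½ - ½ = -1)
j(Q, G) = -1 + 4*G*Q (j(Q, G) = (4*Q)*G - 1 = 4*G*Q - 1 = -1 + 4*G*Q)
(-22 - 12)/(j(11, 9) + 73) = (-22 - 12)/((-1 + 4*9*11) + 73) = -34/((-1 + 396) + 73) = -34/(395 + 73) = -34/468 = -34*1/468 = -17/234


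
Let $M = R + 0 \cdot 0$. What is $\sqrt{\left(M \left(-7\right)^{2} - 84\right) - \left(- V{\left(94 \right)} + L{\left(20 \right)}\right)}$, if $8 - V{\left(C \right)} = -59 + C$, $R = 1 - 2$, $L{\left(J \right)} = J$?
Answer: $6 i \sqrt{5} \approx 13.416 i$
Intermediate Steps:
$R = -1$
$V{\left(C \right)} = 67 - C$ ($V{\left(C \right)} = 8 - \left(-59 + C\right) = 67 - C$)
$M = -1$ ($M = -1 + 0 \cdot 0 = -1 + 0 = -1$)
$\sqrt{\left(M \left(-7\right)^{2} - 84\right) - \left(- V{\left(94 \right)} + L{\left(20 \right)}\right)} = \sqrt{\left(- \left(-7\right)^{2} - 84\right) + \left(\left(67 - 94\right) - 20\right)} = \sqrt{\left(\left(-1\right) 49 - 84\right) + \left(\left(67 - 94\right) - 20\right)} = \sqrt{\left(-49 - 84\right) - 47} = \sqrt{-133 - 47} = \sqrt{-180} = 6 i \sqrt{5}$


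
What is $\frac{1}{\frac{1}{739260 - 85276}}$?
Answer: $653984$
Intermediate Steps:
$\frac{1}{\frac{1}{739260 - 85276}} = \frac{1}{\frac{1}{653984}} = 653984$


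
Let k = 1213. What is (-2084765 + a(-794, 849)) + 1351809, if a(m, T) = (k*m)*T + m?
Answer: -818424328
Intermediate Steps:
a(m, T) = m + 1213*T*m (a(m, T) = (1213*m)*T + m = 1213*T*m + m = m + 1213*T*m)
(-2084765 + a(-794, 849)) + 1351809 = (-2084765 - 794*(1 + 1213*849)) + 1351809 = (-2084765 - 794*(1 + 1029837)) + 1351809 = (-2084765 - 794*1029838) + 1351809 = (-2084765 - 817691372) + 1351809 = -819776137 + 1351809 = -818424328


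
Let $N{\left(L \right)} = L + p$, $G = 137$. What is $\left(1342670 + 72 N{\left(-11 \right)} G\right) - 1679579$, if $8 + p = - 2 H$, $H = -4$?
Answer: $-445413$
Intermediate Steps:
$p = 0$ ($p = -8 - -8 = -8 + 8 = 0$)
$N{\left(L \right)} = L$ ($N{\left(L \right)} = L + 0 = L$)
$\left(1342670 + 72 N{\left(-11 \right)} G\right) - 1679579 = \left(1342670 + 72 \left(-11\right) 137\right) - 1679579 = \left(1342670 - 108504\right) - 1679579 = 1234166 - 1679579 = -445413$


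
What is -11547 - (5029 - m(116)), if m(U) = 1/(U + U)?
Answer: -3845631/232 ≈ -16576.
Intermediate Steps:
m(U) = 1/(2*U)
-11547 - (5029 - m(116)) = -11547 - (5029 - 1/(2*116)) = -11547 - (5029 - 1*1/232) = -11547 - (5029 - 1/232) = -11547 - 1*1166727/232 = -11547 - 1166727/232 = -3845631/232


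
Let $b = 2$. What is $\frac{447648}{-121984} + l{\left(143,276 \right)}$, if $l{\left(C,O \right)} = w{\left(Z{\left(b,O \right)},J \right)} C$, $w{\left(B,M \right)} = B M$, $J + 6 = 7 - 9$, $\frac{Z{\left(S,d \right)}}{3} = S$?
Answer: $- \frac{26179557}{3812} \approx -6867.7$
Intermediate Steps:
$Z{\left(S,d \right)} = 3 S$
$J = -8$ ($J = -6 + \left(7 - 9\right) = -6 - 2 = -8$)
$l{\left(C,O \right)} = - 48 C$ ($l{\left(C,O \right)} = 3 \cdot 2 \left(-8\right) C = 6 \left(-8\right) C = - 48 C$)
$\frac{447648}{-121984} + l{\left(143,276 \right)} = \frac{447648}{-121984} - 6864 = 447648 \left(- \frac{1}{121984}\right) - 6864 = - \frac{13989}{3812} - 6864 = - \frac{26179557}{3812}$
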